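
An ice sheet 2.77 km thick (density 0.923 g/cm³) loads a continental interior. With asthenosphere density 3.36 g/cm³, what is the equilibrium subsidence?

0.761 km

By Archimedes' principle applied to the lithosphere: the ice load ρ_ice t is balanced by mantle displaced below, ρ_m s.
s = t ρ_ice / ρ_m = 2.77 km × 0.923/3.36 = 0.761 km.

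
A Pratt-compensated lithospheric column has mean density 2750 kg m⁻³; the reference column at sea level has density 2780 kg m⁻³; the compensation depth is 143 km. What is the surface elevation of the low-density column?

ρ_ref D = ρ (D + h) → h = D (ρ_ref − ρ)/ρ.
h = 143 km × (2780 − 2750)/2750 = 1.56 km.

1.56 km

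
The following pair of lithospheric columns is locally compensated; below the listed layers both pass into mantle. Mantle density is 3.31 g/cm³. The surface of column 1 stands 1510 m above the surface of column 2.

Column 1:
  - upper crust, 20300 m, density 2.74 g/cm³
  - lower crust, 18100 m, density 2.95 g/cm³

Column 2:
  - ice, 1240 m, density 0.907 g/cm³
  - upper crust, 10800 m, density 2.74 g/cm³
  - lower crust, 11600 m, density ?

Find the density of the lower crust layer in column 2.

2.97 g/cm³

Take the compensation level at the base of the deeper column (depth z_c below the surface of column 1) and equate Σ ρ_i t_i down to z_c; mantle fills any gap and the z_c terms cancel.
Column 1: 20300×2.74 + 18100×2.95 + (z_c − 38400)×3.31
Column 2: 1510×0 + 1240×0.907 + 10800×2.74 + 11600×ρ + (z_c − 1510 − 23640)×3.31
The z_c×3.31 term appears on both sides and cancels. Collect the known terms of each column as K = Σ(ρt)_known − 3.31 × (depth of known layers): K_1 = 109017 − 3.31×38400 = −18087; K_2 = 30716.68 − 3.31×(1510 + 23640) = −52529.82.
Balance: K_1 = K_2 + 11600×ρ, so ρ = (K_1 − K_2)/11600 = 34442.8/11600 = 2.97 g/cm³.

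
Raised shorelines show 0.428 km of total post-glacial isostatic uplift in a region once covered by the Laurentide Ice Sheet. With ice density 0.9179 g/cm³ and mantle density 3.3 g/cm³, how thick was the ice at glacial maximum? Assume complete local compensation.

1.54 km

u = t ρ_ice/ρ_m → t = u ρ_m/ρ_ice = 0.428 km × 3.3/0.9179 = 1.54 km.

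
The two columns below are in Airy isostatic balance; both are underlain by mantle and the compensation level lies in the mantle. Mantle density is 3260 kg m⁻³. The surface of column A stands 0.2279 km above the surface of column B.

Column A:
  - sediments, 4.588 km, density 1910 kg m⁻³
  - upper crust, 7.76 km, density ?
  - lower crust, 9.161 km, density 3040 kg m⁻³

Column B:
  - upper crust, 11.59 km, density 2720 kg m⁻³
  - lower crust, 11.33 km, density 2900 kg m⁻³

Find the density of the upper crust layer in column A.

2890 kg m⁻³

Take the compensation level at the base of the deeper column (depth z_c below the surface of column A) and equate Σ ρ_i t_i down to z_c; mantle fills any gap and the z_c terms cancel.
Column A: 4.588×1910 + 7.76×ρ + 9.161×3040 + (z_c − 21.509)×3260
Column B: 0.2279×0 + 11.59×2720 + 11.33×2900 + (z_c − 0.2279 − 22.92)×3260
The z_c×3260 term appears on both sides and cancels. Collect the known terms of each column as K = Σ(ρt)_known − 3260 × (depth of known layers): K_A = 36612.52 − 3260×21.509 = −33506.82; K_B = 64381.8 − 3260×(0.2279 + 22.92) = −11080.354.
Balance: K_A + 7.76×ρ = K_B, so ρ = (K_B − K_A)/7.76 = 22426.5/7.76 = 2890 kg m⁻³.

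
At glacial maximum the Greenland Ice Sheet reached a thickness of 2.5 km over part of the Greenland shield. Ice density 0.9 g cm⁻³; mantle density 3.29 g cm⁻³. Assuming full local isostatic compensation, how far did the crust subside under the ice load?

For local isostatic compensation: the ice load ρ_ice t is balanced by mantle displaced below, ρ_m s.
s = t ρ_ice / ρ_m = 2.5 km × 0.9/3.29 = 0.684 km.

0.684 km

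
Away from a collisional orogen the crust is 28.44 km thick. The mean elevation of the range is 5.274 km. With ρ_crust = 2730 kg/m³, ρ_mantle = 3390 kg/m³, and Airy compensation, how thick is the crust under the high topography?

Root depth r = h ρ_c / (ρ_m − ρ_c) = 5.274 km × 2730 / 660 = 21.82 km.
Total thickness = T + h + r = 28.44 km + 5.274 km + 21.82 km = 55.5 km.

55.5 km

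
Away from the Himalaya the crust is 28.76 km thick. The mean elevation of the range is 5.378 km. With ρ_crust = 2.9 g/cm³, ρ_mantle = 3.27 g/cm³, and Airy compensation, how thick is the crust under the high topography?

Root depth r = h ρ_c / (ρ_m − ρ_c) = 5.378 km × 2.9 / 0.37 = 42.15 km.
Total thickness = T + h + r = 28.76 km + 5.378 km + 42.15 km = 76.3 km.

76.3 km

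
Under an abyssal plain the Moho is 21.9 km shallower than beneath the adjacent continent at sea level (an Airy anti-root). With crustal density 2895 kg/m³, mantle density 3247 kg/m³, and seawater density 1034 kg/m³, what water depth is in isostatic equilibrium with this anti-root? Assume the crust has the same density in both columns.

Replacing a thickness d of crust by seawater at the top must be balanced by replacing crust with mantle at the base: d (ρ_c − ρ_w) = a (ρ_m − ρ_c).
d = a (ρ_m − ρ_c)/(ρ_c − ρ_w) = 21.9 km × 352/1861 = 4.14 km.

4.14 km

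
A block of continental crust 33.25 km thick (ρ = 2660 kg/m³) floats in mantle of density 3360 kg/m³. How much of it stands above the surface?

Floating equilibrium: submerged depth d = t ρ_obj/ρ_fluid = 33.25 km × 2660/3360 = 26.32 km.
Freeboard = t − d = 33.25 km − 26.32 km = 6.93 km.

6.93 km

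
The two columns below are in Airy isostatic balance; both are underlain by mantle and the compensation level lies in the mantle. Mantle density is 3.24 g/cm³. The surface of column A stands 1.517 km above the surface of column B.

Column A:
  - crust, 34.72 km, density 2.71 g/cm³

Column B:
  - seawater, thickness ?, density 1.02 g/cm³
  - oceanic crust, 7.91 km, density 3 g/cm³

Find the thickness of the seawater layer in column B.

5.22 km

Take the compensation level at the base of the deeper column (depth z_c below the surface of column A) and equate Σ ρ_i t_i down to z_c; mantle fills any gap and the z_c terms cancel.
Column A: 34.72×2.71 + (z_c − 34.72)×3.24
Column B: 1.517×0 + x×1.02 + 7.91×3 + (z_c − 1.517 − 7.91 − x)×3.24
The z_c×3.24 term appears on both sides and cancels. Collect the known terms of each column as K = Σ(ρt)_known − 3.24 × (depth of known layers): K_A = 94.0912 − 3.24×34.72 = −18.4016; K_B = 23.73 − 3.24×(1.517 + 7.91) = −6.81348.
Balance: K_A = K_B − x×(3.24 − 1.02), so x = (K_B − K_A)/(3.24 − 1.02) = 11.5881/2.22 = 5.22 km.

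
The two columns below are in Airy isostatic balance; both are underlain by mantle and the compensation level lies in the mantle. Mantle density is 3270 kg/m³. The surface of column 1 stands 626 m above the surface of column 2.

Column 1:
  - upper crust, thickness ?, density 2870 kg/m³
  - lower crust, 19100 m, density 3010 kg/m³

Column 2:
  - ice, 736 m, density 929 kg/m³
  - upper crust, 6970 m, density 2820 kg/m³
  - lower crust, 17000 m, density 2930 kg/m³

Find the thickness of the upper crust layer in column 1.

Take the compensation level at the base of the deeper column (depth z_c below the surface of column 1) and equate Σ ρ_i t_i down to z_c; mantle fills any gap and the z_c terms cancel.
Column 1: x×2870 + 19100×3010 + (z_c − 19100 − x)×3270
Column 2: 626×0 + 736×929 + 6970×2820 + 17000×2930 + (z_c − 626 − 24706)×3270
The z_c×3270 term appears on both sides and cancels. Collect the known terms of each column as K = Σ(ρt)_known − 3270 × (depth of known layers): K_1 = 57491000 − 3270×19100 = −4966000; K_2 = 70149144 − 3270×(626 + 24706) = −12686496.
Balance: K_1 − x×(3270 − 2870) = K_2, so x = (K_1 − K_2)/(3270 − 2870) = 7720500/400 = 19300 m.

19300 m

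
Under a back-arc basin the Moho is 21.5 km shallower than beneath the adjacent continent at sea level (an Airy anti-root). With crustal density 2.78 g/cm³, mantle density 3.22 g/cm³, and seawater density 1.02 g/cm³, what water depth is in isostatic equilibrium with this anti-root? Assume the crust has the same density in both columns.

Replacing a thickness d of crust by seawater at the top must be balanced by replacing crust with mantle at the base: d (ρ_c − ρ_w) = a (ρ_m − ρ_c).
d = a (ρ_m − ρ_c)/(ρ_c − ρ_w) = 21.5 km × 0.44/1.76 = 5.38 km.

5.38 km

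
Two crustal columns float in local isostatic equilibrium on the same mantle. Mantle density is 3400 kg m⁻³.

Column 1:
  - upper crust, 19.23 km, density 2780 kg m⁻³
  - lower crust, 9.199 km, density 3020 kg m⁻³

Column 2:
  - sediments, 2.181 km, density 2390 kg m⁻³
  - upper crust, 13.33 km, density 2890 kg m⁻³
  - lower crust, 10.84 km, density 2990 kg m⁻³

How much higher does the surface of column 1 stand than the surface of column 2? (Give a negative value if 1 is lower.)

0.58 km

For any compensation level in the mantle, the mantle terms cancel and isostasy reduces to e = (Σt_1 − Σt_2) − (Σ(ρt)_1 − Σ(ρt)_2) / ρ_m.
Σt_1 = 28.429 km; Σt_2 = 26.351 km; Σ(ρt)_1 = 81240.38; Σ(ρt)_2 = 76147.89 (in km·kg m⁻³).
e = (28.429 − 26.351) − (81240.38 − 76147.89) / 3400 = 0.58 km.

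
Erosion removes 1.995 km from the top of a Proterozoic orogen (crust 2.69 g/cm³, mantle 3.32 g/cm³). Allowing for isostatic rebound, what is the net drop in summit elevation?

0.379 km

Rebound u = e ρ_c/ρ_m = 1.995 km × 2.69/3.32 = 1.616 km.
Net surface drop = e − u = 1.995 km − 1.616 km = e (ρ_m − ρ_c)/ρ_m = 0.379 km.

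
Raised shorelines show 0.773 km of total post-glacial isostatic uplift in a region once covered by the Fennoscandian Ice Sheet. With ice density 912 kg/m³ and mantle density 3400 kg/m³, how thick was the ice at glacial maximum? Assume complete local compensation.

u = t ρ_ice/ρ_m → t = u ρ_m/ρ_ice = 0.773 km × 3400/912 = 2.88 km.

2.88 km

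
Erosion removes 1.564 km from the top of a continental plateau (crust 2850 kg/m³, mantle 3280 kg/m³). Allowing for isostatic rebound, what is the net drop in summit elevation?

Rebound u = e ρ_c/ρ_m = 1.564 km × 2850/3280 = 1.359 km.
Net surface drop = e − u = 1.564 km − 1.359 km = e (ρ_m − ρ_c)/ρ_m = 0.205 km.

0.205 km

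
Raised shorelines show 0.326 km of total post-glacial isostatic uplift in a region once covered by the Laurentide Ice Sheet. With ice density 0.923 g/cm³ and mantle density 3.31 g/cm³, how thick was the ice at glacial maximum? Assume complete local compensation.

1.17 km

u = t ρ_ice/ρ_m → t = u ρ_m/ρ_ice = 0.326 km × 3.31/0.923 = 1.17 km.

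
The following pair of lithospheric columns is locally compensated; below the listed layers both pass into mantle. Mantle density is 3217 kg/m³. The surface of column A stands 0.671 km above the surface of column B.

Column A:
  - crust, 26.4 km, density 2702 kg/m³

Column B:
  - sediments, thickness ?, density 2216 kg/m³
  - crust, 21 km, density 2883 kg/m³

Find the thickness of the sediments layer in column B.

4.42 km

Take the compensation level at the base of the deeper column (depth z_c below the surface of column A) and equate Σ ρ_i t_i down to z_c; mantle fills any gap and the z_c terms cancel.
Column A: 26.4×2702 + (z_c − 26.4)×3217
Column B: 0.671×0 + x×2216 + 21×2883 + (z_c − 0.671 − 21 − x)×3217
The z_c×3217 term appears on both sides and cancels. Collect the known terms of each column as K = Σ(ρt)_known − 3217 × (depth of known layers): K_A = 71332.8 − 3217×26.4 = −13596; K_B = 60543 − 3217×(0.671 + 21) = −9172.607.
Balance: K_A = K_B − x×(3217 − 2216), so x = (K_B − K_A)/(3217 − 2216) = 4423.39/1001 = 4.42 km.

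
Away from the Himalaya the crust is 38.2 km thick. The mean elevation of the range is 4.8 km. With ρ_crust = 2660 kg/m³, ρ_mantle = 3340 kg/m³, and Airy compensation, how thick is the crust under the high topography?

Root depth r = h ρ_c / (ρ_m − ρ_c) = 4.8 km × 2660 / 680 = 18.78 km.
Total thickness = T + h + r = 38.2 km + 4.8 km + 18.78 km = 61.8 km.

61.8 km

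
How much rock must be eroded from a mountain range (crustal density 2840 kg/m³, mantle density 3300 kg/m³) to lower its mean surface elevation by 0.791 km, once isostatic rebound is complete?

Net drop Δ = e − u = e − e ρ_c/ρ_m = e (ρ_m − ρ_c)/ρ_m.
e = Δ ρ_m/(ρ_m − ρ_c) = 0.791 km × 3300/460 = 5.67 km.

5.67 km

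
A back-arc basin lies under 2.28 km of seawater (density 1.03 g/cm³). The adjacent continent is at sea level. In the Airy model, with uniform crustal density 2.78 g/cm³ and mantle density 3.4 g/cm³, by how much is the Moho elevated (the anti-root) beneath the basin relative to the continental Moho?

Equating mass per unit area of the two columns: replacing crust with seawater at the top is compensated by replacing crust with mantle at the base: d (ρ_c − ρ_w) = a (ρ_m − ρ_c).
a = d (ρ_c − ρ_w)/(ρ_m − ρ_c) = 2.28 km × 1.75/0.62 = 6.44 km.

6.44 km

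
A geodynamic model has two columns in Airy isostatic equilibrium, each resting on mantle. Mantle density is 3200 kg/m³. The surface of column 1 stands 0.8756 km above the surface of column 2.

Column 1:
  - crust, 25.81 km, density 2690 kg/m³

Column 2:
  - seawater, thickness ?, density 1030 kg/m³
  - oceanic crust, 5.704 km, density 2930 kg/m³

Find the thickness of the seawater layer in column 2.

4.07 km

Take the compensation level at the base of the deeper column (depth z_c below the surface of column 1) and equate Σ ρ_i t_i down to z_c; mantle fills any gap and the z_c terms cancel.
Column 1: 25.81×2690 + (z_c − 25.81)×3200
Column 2: 0.8756×0 + x×1030 + 5.704×2930 + (z_c − 0.8756 − 5.704 − x)×3200
The z_c×3200 term appears on both sides and cancels. Collect the known terms of each column as K = Σ(ρt)_known − 3200 × (depth of known layers): K_1 = 69428.9 − 3200×25.81 = −13163.1; K_2 = 16712.72 − 3200×(0.8756 + 5.704) = −4342.
Balance: K_1 = K_2 − x×(3200 − 1030), so x = (K_2 − K_1)/(3200 − 1030) = 8821.1/2170 = 4.07 km.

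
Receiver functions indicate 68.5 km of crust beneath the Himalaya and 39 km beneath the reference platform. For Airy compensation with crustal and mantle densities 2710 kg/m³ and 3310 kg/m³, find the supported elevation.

Excess crust Δ = 68.5 km − 39 km = 29.5 km, split between elevation h and root r with h + r = Δ.
Airy balance ρ_c h = (ρ_m − ρ_c) r gives r = h ρ_c/(ρ_m − ρ_c), so h (1 + ρ_c/(ρ_m − ρ_c)) = Δ, i.e. h = Δ (ρ_m − ρ_c)/ρ_m.
h = 29.5 km × 600/3310 = 5.35 km.

5.35 km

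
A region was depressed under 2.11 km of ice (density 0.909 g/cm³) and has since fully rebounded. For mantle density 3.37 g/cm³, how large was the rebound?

0.569 km

Removing the load lets mantle flow back in; uplift u satisfies ρ_ice t = ρ_m u.
u = t ρ_ice/ρ_m = 2.11 km × 0.909/3.37 = 0.569 km.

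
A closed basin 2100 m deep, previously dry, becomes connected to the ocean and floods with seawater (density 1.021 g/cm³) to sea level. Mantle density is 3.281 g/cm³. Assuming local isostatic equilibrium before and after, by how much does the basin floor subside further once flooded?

949 m

After flooding the water column is d + s deep. Its weight must equal the weight of mantle displaced by the extra subsidence s: (d + s) ρ_w = s ρ_m.
s = d ρ_w / (ρ_m − ρ_w) = 2100 m × 1.021/(3.281 − 1.021) = 949 m.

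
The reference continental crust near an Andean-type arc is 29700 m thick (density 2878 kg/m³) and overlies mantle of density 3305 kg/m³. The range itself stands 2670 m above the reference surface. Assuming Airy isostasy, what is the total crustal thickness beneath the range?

Root depth r = h ρ_c / (ρ_m − ρ_c) = 2670 m × 2878 / 427 = 18000 m.
Total thickness = T + h + r = 29700 m + 2670 m + 18000 m = 50400 m.

50400 m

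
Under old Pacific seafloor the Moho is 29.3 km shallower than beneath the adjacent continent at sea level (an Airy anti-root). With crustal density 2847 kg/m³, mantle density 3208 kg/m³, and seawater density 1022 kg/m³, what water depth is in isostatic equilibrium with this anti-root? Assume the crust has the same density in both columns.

Replacing a thickness d of crust by seawater at the top must be balanced by replacing crust with mantle at the base: d (ρ_c − ρ_w) = a (ρ_m − ρ_c).
d = a (ρ_m − ρ_c)/(ρ_c − ρ_w) = 29.3 km × 361/1825 = 5.8 km.

5.8 km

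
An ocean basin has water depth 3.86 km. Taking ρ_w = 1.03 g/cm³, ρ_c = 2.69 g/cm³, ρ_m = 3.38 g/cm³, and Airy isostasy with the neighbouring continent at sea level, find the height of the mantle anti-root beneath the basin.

9.29 km

In Airy isostatic equilibrium: replacing crust with seawater at the top is compensated by replacing crust with mantle at the base: d (ρ_c − ρ_w) = a (ρ_m − ρ_c).
a = d (ρ_c − ρ_w)/(ρ_m − ρ_c) = 3.86 km × 1.66/0.69 = 9.29 km.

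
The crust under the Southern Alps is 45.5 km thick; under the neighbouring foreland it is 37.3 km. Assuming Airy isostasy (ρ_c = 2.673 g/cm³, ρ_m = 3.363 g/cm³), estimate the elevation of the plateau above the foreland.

Excess crust Δ = 45.5 km − 37.3 km = 8.2 km, split between elevation h and root r with h + r = Δ.
Airy balance ρ_c h = (ρ_m − ρ_c) r gives r = h ρ_c/(ρ_m − ρ_c), so h (1 + ρ_c/(ρ_m − ρ_c)) = Δ, i.e. h = Δ (ρ_m − ρ_c)/ρ_m.
h = 8.2 km × 0.69/3.363 = 1.68 km.

1.68 km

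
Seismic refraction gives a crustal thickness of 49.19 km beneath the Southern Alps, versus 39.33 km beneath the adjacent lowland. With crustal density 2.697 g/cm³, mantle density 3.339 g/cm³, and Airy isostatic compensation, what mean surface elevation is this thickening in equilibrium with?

Excess crust Δ = 49.19 km − 39.33 km = 9.86 km, split between elevation h and root r with h + r = Δ.
Airy balance ρ_c h = (ρ_m − ρ_c) r gives r = h ρ_c/(ρ_m − ρ_c), so h (1 + ρ_c/(ρ_m − ρ_c)) = Δ, i.e. h = Δ (ρ_m − ρ_c)/ρ_m.
h = 9.86 km × 0.642/3.339 = 1.9 km.

1.9 km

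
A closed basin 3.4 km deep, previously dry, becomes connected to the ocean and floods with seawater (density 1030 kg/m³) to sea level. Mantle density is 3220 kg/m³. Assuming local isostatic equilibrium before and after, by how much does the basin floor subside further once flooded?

1.6 km

After flooding the water column is d + s deep. Its weight must equal the weight of mantle displaced by the extra subsidence s: (d + s) ρ_w = s ρ_m.
s = d ρ_w / (ρ_m − ρ_w) = 3.4 km × 1030/(3220 − 1030) = 1.6 km.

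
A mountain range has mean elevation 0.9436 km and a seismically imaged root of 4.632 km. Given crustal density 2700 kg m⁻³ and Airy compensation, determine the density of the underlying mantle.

3250 kg m⁻³

Airy balance: ρ_c h = (ρ_m − ρ_c) r → ρ_m = ρ_c (1 + h/r).
ρ_m = 2700 × (1 + 0.9436 km/4.632 km) = 3250 kg m⁻³.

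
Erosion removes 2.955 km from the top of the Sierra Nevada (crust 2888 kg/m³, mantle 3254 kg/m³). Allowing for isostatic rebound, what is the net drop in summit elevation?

Rebound u = e ρ_c/ρ_m = 2.955 km × 2888/3254 = 2.623 km.
Net surface drop = e − u = 2.955 km − 2.623 km = e (ρ_m − ρ_c)/ρ_m = 0.332 km.

0.332 km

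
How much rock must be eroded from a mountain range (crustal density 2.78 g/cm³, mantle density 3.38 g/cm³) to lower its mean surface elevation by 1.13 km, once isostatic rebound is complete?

Net drop Δ = e − u = e − e ρ_c/ρ_m = e (ρ_m − ρ_c)/ρ_m.
e = Δ ρ_m/(ρ_m − ρ_c) = 1.13 km × 3.38/0.6 = 6.37 km.

6.37 km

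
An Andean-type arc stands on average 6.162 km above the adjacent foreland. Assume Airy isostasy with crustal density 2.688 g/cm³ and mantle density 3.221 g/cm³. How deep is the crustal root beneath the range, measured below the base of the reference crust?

In Airy isostatic equilibrium: the weight of the topography is balanced by the buoyancy of the root, ρ_c h = (ρ_m − ρ_c) r.
r = h · ρ_c / (ρ_m − ρ_c) = 6.162 km × 2.688 / (3.221 − 2.688) = 31.1 km.

31.1 km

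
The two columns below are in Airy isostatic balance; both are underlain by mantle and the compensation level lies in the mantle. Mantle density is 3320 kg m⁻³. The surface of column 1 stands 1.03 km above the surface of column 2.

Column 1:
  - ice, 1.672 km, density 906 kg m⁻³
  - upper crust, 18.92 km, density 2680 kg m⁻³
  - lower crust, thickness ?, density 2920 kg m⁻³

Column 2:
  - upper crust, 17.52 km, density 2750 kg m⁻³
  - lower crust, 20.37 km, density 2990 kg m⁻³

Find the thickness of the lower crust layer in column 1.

9.96 km

Take the compensation level at the base of the deeper column (depth z_c below the surface of column 1) and equate Σ ρ_i t_i down to z_c; mantle fills any gap and the z_c terms cancel.
Column 1: 1.672×906 + 18.92×2680 + x×2920 + (z_c − 20.592 − x)×3320
Column 2: 1.03×0 + 17.52×2750 + 20.37×2990 + (z_c − 1.03 − 37.89)×3320
The z_c×3320 term appears on both sides and cancels. Collect the known terms of each column as K = Σ(ρt)_known − 3320 × (depth of known layers): K_1 = 52220.432 − 3320×20.592 = −16145.008; K_2 = 109086.3 − 3320×(1.03 + 37.89) = −20128.1.
Balance: K_1 − x×(3320 − 2920) = K_2, so x = (K_1 − K_2)/(3320 − 2920) = 3983.09/400 = 9.96 km.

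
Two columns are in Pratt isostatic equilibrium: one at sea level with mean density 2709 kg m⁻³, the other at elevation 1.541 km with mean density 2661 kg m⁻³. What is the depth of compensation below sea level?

85.4 km

ρ_ref D = ρ (D + h) → D (ρ_ref − ρ) = ρ h.
D = ρ h/(ρ_ref − ρ) = 2661 × 1.541 km/(2709 − 2661) = 85.4 km.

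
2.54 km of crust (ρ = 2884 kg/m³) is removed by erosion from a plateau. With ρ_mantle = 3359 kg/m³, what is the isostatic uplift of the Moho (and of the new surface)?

Unloading: uplift u = e ρ_c/ρ_m = 2.54 km × 2884/3359 = 2.18 km.

2.18 km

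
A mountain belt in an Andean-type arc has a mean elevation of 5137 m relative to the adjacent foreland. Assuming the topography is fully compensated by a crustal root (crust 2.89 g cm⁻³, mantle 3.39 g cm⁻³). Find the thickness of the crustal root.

In Airy isostatic equilibrium: the weight of the topography is balanced by the buoyancy of the root, ρ_c h = (ρ_m − ρ_c) r.
r = h · ρ_c / (ρ_m − ρ_c) = 5137 m × 2.89 / (3.39 − 2.89) = 29700 m.

29700 m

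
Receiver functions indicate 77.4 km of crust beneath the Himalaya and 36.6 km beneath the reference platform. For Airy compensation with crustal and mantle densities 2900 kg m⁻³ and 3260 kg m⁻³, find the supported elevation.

Excess crust Δ = 77.4 km − 36.6 km = 40.8 km, split between elevation h and root r with h + r = Δ.
Airy balance ρ_c h = (ρ_m − ρ_c) r gives r = h ρ_c/(ρ_m − ρ_c), so h (1 + ρ_c/(ρ_m − ρ_c)) = Δ, i.e. h = Δ (ρ_m − ρ_c)/ρ_m.
h = 40.8 km × 360/3260 = 4.51 km.

4.51 km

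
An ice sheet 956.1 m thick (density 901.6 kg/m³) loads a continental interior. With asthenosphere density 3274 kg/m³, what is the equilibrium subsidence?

263 m

Balancing pressure at the compensation depth: the ice load ρ_ice t is balanced by mantle displaced below, ρ_m s.
s = t ρ_ice / ρ_m = 956.1 m × 901.6/3274 = 263 m.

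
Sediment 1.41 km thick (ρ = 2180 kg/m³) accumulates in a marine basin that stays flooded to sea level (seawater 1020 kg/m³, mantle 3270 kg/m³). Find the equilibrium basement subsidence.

0.727 km

Submarine loading: the sediment displaces seawater, and the subsidence is in turn flooded, so s (ρ_m − ρ_w) = t (ρ_sed − ρ_w).
s = 1.41 km × (2180 − 1020) / (3270 − 1020) = 0.727 km.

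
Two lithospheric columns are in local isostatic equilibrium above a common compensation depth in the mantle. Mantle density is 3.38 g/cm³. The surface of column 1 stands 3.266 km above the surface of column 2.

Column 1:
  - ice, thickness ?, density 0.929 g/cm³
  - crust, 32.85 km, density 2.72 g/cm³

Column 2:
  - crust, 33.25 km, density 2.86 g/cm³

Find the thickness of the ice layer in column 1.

Take the compensation level at the base of the deeper column (depth z_c below the surface of column 1) and equate Σ ρ_i t_i down to z_c; mantle fills any gap and the z_c terms cancel.
Column 1: x×0.929 + 32.85×2.72 + (z_c − 32.85 − x)×3.38
Column 2: 3.266×0 + 33.25×2.86 + (z_c − 3.266 − 33.25)×3.38
The z_c×3.38 term appears on both sides and cancels. Collect the known terms of each column as K = Σ(ρt)_known − 3.38 × (depth of known layers): K_1 = 89.352 − 3.38×32.85 = −21.681; K_2 = 95.095 − 3.38×(3.266 + 33.25) = −28.32908.
Balance: K_1 − x×(3.38 − 0.929) = K_2, so x = (K_1 − K_2)/(3.38 − 0.929) = 6.64808/2.451 = 2.71 km.

2.71 km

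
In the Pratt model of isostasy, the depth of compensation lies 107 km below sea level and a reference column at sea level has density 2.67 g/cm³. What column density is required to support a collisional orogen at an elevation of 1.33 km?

2.64 g/cm³

Pratt balance: ρ_ref D = ρ (D + h).
ρ = ρ_ref D/(D + h) = 2.67 × 107 km/(107 km + 1.33 km) = 2.64 g/cm³.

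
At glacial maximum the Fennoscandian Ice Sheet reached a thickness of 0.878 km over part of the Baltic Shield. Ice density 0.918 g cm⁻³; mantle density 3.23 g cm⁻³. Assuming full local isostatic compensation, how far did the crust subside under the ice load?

Isostatic balance requires: the ice load ρ_ice t is balanced by mantle displaced below, ρ_m s.
s = t ρ_ice / ρ_m = 0.878 km × 0.918/3.23 = 0.25 km.

0.25 km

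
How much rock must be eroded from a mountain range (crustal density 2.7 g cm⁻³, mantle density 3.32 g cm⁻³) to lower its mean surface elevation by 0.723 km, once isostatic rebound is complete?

3.87 km

Net drop Δ = e − u = e − e ρ_c/ρ_m = e (ρ_m − ρ_c)/ρ_m.
e = Δ ρ_m/(ρ_m − ρ_c) = 0.723 km × 3.32/0.62 = 3.87 km.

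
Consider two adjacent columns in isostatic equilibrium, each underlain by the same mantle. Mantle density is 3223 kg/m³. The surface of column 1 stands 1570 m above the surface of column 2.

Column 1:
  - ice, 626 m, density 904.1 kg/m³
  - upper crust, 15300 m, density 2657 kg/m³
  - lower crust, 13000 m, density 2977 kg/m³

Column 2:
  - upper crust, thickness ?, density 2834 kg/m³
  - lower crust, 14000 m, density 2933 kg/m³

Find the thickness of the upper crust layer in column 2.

Take the compensation level at the base of the deeper column (depth z_c below the surface of column 1) and equate Σ ρ_i t_i down to z_c; mantle fills any gap and the z_c terms cancel.
Column 1: 626×904.1 + 15300×2657 + 13000×2977 + (z_c − 28926)×3223
Column 2: 1570×0 + x×2834 + 14000×2933 + (z_c − 1570 − 14000 − x)×3223
The z_c×3223 term appears on both sides and cancels. Collect the known terms of each column as K = Σ(ρt)_known − 3223 × (depth of known layers): K_1 = 79919066.6 − 3223×28926 = −13309431.4; K_2 = 41062000 − 3223×(1570 + 14000) = −9120110.
Balance: K_1 = K_2 − x×(3223 − 2834), so x = (K_2 − K_1)/(3223 − 2834) = 4189320/389 = 10800 m.

10800 m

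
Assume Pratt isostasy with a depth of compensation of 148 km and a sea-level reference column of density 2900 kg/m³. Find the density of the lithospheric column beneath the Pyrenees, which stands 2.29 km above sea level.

2860 kg/m³

Pratt balance: ρ_ref D = ρ (D + h).
ρ = ρ_ref D/(D + h) = 2900 × 148 km/(148 km + 2.29 km) = 2860 kg/m³.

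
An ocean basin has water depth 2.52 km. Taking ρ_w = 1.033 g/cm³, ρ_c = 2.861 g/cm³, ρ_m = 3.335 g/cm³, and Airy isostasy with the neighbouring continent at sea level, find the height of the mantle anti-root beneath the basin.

9.72 km

Equating mass per unit area of the two columns: replacing crust with seawater at the top is compensated by replacing crust with mantle at the base: d (ρ_c − ρ_w) = a (ρ_m − ρ_c).
a = d (ρ_c − ρ_w)/(ρ_m − ρ_c) = 2.52 km × 1.828/0.474 = 9.72 km.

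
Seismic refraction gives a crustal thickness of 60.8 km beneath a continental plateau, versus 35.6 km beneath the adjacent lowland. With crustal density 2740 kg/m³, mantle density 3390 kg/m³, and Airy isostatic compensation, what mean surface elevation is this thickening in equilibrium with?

Excess crust Δ = 60.8 km − 35.6 km = 25.2 km, split between elevation h and root r with h + r = Δ.
Airy balance ρ_c h = (ρ_m − ρ_c) r gives r = h ρ_c/(ρ_m − ρ_c), so h (1 + ρ_c/(ρ_m − ρ_c)) = Δ, i.e. h = Δ (ρ_m − ρ_c)/ρ_m.
h = 25.2 km × 650/3390 = 4.83 km.

4.83 km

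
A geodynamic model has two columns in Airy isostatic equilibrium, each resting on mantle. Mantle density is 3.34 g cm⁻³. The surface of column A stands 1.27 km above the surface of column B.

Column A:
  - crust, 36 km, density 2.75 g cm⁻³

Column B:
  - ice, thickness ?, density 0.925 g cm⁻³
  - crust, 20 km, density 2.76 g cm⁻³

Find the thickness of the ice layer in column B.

Take the compensation level at the base of the deeper column (depth z_c below the surface of column A) and equate Σ ρ_i t_i down to z_c; mantle fills any gap and the z_c terms cancel.
Column A: 36×2.75 + (z_c − 36)×3.34
Column B: 1.27×0 + x×0.925 + 20×2.76 + (z_c − 1.27 − 20 − x)×3.34
The z_c×3.34 term appears on both sides and cancels. Collect the known terms of each column as K = Σ(ρt)_known − 3.34 × (depth of known layers): K_A = 99 − 3.34×36 = −21.24; K_B = 55.2 − 3.34×(1.27 + 20) = −15.8418.
Balance: K_A = K_B − x×(3.34 − 0.925), so x = (K_B − K_A)/(3.34 − 0.925) = 5.3982/2.415 = 2.24 km.

2.24 km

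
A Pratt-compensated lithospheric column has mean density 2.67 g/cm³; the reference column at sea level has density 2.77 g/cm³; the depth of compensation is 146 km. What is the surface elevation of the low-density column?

5.47 km

ρ_ref D = ρ (D + h) → h = D (ρ_ref − ρ)/ρ.
h = 146 km × (2.77 − 2.67)/2.67 = 5.47 km.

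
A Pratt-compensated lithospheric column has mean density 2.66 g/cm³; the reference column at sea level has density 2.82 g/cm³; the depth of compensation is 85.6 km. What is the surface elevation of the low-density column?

ρ_ref D = ρ (D + h) → h = D (ρ_ref − ρ)/ρ.
h = 85.6 km × (2.82 − 2.66)/2.66 = 5.15 km.

5.15 km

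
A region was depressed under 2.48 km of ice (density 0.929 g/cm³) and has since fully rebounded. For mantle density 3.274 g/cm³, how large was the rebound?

Removing the load lets mantle flow back in; uplift u satisfies ρ_ice t = ρ_m u.
u = t ρ_ice/ρ_m = 2.48 km × 0.929/3.274 = 0.704 km.

0.704 km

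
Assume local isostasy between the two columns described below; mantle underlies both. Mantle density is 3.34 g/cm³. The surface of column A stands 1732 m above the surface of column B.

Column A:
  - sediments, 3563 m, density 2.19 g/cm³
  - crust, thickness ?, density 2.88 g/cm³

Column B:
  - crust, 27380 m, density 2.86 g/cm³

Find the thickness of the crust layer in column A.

Take the compensation level at the base of the deeper column (depth z_c below the surface of column A) and equate Σ ρ_i t_i down to z_c; mantle fills any gap and the z_c terms cancel.
Column A: 3563×2.19 + x×2.88 + (z_c − 3563 − x)×3.34
Column B: 1732×0 + 27380×2.86 + (z_c − 1732 − 27380)×3.34
The z_c×3.34 term appears on both sides and cancels. Collect the known terms of each column as K = Σ(ρt)_known − 3.34 × (depth of known layers): K_A = 7802.97 − 3.34×3563 = −4097.45; K_B = 78306.8 − 3.34×(1732 + 27380) = −18927.28.
Balance: K_A − x×(3.34 − 2.88) = K_B, so x = (K_A − K_B)/(3.34 − 2.88) = 14829.8/0.46 = 32200 m.

32200 m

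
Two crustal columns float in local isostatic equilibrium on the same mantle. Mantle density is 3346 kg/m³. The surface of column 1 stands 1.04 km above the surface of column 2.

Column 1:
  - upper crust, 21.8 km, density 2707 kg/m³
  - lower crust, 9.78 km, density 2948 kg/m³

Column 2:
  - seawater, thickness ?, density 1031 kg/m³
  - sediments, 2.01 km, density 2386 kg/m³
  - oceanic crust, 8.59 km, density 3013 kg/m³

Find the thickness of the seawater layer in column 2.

4.13 km

Take the compensation level at the base of the deeper column (depth z_c below the surface of column 1) and equate Σ ρ_i t_i down to z_c; mantle fills any gap and the z_c terms cancel.
Column 1: 21.8×2707 + 9.78×2948 + (z_c − 31.58)×3346
Column 2: 1.04×0 + x×1031 + 2.01×2386 + 8.59×3013 + (z_c − 1.04 − 10.6 − x)×3346
The z_c×3346 term appears on both sides and cancels. Collect the known terms of each column as K = Σ(ρt)_known − 3346 × (depth of known layers): K_1 = 87844.04 − 3346×31.58 = −17822.64; K_2 = 30677.53 − 3346×(1.04 + 10.6) = −8269.91.
Balance: K_1 = K_2 − x×(3346 − 1031), so x = (K_2 − K_1)/(3346 − 1031) = 9552.73/2315 = 4.13 km.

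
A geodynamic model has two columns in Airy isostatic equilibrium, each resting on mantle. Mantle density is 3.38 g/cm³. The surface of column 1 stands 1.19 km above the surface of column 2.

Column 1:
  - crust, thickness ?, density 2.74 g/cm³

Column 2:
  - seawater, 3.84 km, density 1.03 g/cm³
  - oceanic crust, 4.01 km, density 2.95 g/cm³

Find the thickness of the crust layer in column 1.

Take the compensation level at the base of the deeper column (depth z_c below the surface of column 1) and equate Σ ρ_i t_i down to z_c; mantle fills any gap and the z_c terms cancel.
Column 1: x×2.74 + (z_c − 0 − x)×3.38
Column 2: 1.19×0 + 3.84×1.03 + 4.01×2.95 + (z_c − 1.19 − 7.85)×3.38
The z_c×3.38 term appears on both sides and cancels. Collect the known terms of each column as K = Σ(ρt)_known − 3.38 × (depth of known layers): K_1 = 0 − 3.38×0 = 0; K_2 = 15.7847 − 3.38×(1.19 + 7.85) = −14.7705.
Balance: K_1 − x×(3.38 − 2.74) = K_2, so x = (K_1 − K_2)/(3.38 − 2.74) = 14.7705/0.64 = 23.1 km.

23.1 km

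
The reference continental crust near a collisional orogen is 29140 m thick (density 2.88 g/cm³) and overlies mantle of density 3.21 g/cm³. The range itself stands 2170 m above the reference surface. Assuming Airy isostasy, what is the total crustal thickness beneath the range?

50200 m

Root depth r = h ρ_c / (ρ_m − ρ_c) = 2170 m × 2.88 / 0.33 = 18940 m.
Total thickness = T + h + r = 29140 m + 2170 m + 18940 m = 50200 m.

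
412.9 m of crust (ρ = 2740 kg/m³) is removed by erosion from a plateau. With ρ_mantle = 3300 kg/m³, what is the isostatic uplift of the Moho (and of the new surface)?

Unloading: uplift u = e ρ_c/ρ_m = 412.9 m × 2740/3300 = 343 m.

343 m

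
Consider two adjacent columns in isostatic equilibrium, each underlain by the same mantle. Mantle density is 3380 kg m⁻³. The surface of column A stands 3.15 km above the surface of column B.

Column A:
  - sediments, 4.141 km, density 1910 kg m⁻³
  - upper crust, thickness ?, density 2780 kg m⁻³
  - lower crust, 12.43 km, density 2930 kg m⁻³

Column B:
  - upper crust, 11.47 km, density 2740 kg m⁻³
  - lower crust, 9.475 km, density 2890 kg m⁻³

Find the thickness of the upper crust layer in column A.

Take the compensation level at the base of the deeper column (depth z_c below the surface of column A) and equate Σ ρ_i t_i down to z_c; mantle fills any gap and the z_c terms cancel.
Column A: 4.141×1910 + x×2780 + 12.43×2930 + (z_c − 16.571 − x)×3380
Column B: 3.15×0 + 11.47×2740 + 9.475×2890 + (z_c − 3.15 − 20.945)×3380
The z_c×3380 term appears on both sides and cancels. Collect the known terms of each column as K = Σ(ρt)_known − 3380 × (depth of known layers): K_A = 44329.21 − 3380×16.571 = −11680.77; K_B = 58810.55 − 3380×(3.15 + 20.945) = −22630.55.
Balance: K_A − x×(3380 − 2780) = K_B, so x = (K_A − K_B)/(3380 − 2780) = 10949.8/600 = 18.2 km.

18.2 km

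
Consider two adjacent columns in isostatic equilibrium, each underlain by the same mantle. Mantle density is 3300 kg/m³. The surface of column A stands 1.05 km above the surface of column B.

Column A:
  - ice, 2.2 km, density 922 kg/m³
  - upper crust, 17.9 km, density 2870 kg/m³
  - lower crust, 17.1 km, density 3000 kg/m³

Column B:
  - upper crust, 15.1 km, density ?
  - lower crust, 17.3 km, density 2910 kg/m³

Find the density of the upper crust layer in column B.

2780 kg/m³

Take the compensation level at the base of the deeper column (depth z_c below the surface of column A) and equate Σ ρ_i t_i down to z_c; mantle fills any gap and the z_c terms cancel.
Column A: 2.2×922 + 17.9×2870 + 17.1×3000 + (z_c − 37.2)×3300
Column B: 1.05×0 + 15.1×ρ + 17.3×2910 + (z_c − 1.05 − 32.4)×3300
The z_c×3300 term appears on both sides and cancels. Collect the known terms of each column as K = Σ(ρt)_known − 3300 × (depth of known layers): K_A = 104701.4 − 3300×37.2 = −18058.6; K_B = 50343 − 3300×(1.05 + 32.4) = −60042.
Balance: K_A = K_B + 15.1×ρ, so ρ = (K_A − K_B)/15.1 = 41983.4/15.1 = 2780 kg/m³.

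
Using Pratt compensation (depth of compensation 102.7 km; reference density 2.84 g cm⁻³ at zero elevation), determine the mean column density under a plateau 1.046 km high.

2.81 g cm⁻³

Pratt balance: ρ_ref D = ρ (D + h).
ρ = ρ_ref D/(D + h) = 2.84 × 102.7 km/(102.7 km + 1.046 km) = 2.81 g cm⁻³.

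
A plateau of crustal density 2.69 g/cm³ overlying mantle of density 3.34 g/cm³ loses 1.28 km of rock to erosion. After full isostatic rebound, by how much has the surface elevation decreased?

Rebound u = e ρ_c/ρ_m = 1.28 km × 2.69/3.34 = 1.031 km.
Net surface drop = e − u = 1.28 km − 1.031 km = e (ρ_m − ρ_c)/ρ_m = 0.249 km.

0.249 km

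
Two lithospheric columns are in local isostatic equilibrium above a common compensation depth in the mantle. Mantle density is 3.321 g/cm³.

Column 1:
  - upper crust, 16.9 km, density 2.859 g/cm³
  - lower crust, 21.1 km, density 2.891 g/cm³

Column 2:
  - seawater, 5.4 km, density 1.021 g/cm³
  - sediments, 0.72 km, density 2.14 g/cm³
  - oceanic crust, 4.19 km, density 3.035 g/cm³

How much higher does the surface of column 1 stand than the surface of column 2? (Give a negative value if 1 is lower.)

For any compensation level in the mantle, the mantle terms cancel and isostasy reduces to e = (Σt_1 − Σt_2) − (Σ(ρt)_1 − Σ(ρt)_2) / ρ_m.
Σt_1 = 38 km; Σt_2 = 10.31 km; Σ(ρt)_1 = 109.3172; Σ(ρt)_2 = 19.77085 (in km·g/cm³).
e = (38 − 10.31) − (109.3172 − 19.77085) / 3.321 = 0.726 km.

0.726 km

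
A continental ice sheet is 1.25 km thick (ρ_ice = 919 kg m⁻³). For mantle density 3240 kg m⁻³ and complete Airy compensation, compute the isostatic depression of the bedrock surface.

0.355 km

Isostatic balance requires: the ice load ρ_ice t is balanced by mantle displaced below, ρ_m s.
s = t ρ_ice / ρ_m = 1.25 km × 919/3240 = 0.355 km.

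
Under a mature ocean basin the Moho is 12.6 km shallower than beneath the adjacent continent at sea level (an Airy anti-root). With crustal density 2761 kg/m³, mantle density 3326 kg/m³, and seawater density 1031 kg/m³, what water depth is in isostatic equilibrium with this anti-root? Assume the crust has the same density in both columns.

4.12 km

Replacing a thickness d of crust by seawater at the top must be balanced by replacing crust with mantle at the base: d (ρ_c − ρ_w) = a (ρ_m − ρ_c).
d = a (ρ_m − ρ_c)/(ρ_c − ρ_w) = 12.6 km × 565/1730 = 4.12 km.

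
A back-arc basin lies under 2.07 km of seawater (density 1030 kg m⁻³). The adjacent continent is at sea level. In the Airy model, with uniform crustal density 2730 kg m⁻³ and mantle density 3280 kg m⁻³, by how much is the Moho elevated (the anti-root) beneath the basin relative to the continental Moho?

6.4 km

Isostatic balance requires: replacing crust with seawater at the top is compensated by replacing crust with mantle at the base: d (ρ_c − ρ_w) = a (ρ_m − ρ_c).
a = d (ρ_c − ρ_w)/(ρ_m − ρ_c) = 2.07 km × 1700/550 = 6.4 km.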